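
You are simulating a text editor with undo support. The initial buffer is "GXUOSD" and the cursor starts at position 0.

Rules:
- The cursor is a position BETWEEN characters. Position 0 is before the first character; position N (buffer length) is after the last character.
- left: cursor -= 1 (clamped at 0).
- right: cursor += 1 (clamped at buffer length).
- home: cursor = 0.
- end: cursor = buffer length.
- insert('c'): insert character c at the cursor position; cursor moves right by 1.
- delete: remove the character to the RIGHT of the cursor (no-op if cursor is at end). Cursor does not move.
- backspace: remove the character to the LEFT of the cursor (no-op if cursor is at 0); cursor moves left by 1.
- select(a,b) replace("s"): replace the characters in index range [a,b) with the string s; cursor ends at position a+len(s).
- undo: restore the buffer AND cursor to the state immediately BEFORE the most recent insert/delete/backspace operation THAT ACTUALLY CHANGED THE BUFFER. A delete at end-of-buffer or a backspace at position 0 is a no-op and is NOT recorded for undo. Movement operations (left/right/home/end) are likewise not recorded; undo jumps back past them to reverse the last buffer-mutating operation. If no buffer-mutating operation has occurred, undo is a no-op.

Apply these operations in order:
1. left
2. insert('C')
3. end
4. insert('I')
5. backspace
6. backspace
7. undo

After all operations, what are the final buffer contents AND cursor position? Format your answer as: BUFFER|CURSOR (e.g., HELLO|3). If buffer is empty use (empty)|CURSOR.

After op 1 (left): buf='GXUOSD' cursor=0
After op 2 (insert('C')): buf='CGXUOSD' cursor=1
After op 3 (end): buf='CGXUOSD' cursor=7
After op 4 (insert('I')): buf='CGXUOSDI' cursor=8
After op 5 (backspace): buf='CGXUOSD' cursor=7
After op 6 (backspace): buf='CGXUOS' cursor=6
After op 7 (undo): buf='CGXUOSD' cursor=7

Answer: CGXUOSD|7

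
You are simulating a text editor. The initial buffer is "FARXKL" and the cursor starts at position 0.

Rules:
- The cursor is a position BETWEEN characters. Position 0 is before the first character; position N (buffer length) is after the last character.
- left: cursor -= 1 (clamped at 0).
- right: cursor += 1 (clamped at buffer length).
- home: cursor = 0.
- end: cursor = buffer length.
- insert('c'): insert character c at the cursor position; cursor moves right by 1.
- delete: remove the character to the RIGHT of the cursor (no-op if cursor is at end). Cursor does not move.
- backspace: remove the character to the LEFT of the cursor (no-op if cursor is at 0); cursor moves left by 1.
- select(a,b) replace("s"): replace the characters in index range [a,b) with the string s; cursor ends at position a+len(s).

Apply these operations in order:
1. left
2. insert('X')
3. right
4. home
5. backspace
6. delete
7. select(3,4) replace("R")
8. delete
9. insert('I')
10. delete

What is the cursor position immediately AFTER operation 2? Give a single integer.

Answer: 1

Derivation:
After op 1 (left): buf='FARXKL' cursor=0
After op 2 (insert('X')): buf='XFARXKL' cursor=1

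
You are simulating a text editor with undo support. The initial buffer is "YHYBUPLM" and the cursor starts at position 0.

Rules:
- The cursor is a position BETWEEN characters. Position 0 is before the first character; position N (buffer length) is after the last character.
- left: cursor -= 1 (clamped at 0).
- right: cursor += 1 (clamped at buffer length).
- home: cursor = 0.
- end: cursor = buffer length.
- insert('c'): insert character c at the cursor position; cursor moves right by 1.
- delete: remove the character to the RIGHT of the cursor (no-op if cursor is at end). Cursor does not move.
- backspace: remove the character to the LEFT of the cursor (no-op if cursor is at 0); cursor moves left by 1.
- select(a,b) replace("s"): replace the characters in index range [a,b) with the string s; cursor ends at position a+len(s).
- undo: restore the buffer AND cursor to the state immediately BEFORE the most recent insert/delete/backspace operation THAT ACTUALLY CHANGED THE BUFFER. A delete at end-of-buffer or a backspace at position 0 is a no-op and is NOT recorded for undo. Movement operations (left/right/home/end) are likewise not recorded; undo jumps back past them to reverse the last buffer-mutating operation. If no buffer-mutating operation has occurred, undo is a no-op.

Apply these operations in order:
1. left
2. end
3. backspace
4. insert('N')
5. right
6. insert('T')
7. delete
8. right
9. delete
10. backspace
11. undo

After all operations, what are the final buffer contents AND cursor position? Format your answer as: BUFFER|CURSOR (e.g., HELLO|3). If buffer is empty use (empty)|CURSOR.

Answer: YHYBUPLNT|9

Derivation:
After op 1 (left): buf='YHYBUPLM' cursor=0
After op 2 (end): buf='YHYBUPLM' cursor=8
After op 3 (backspace): buf='YHYBUPL' cursor=7
After op 4 (insert('N')): buf='YHYBUPLN' cursor=8
After op 5 (right): buf='YHYBUPLN' cursor=8
After op 6 (insert('T')): buf='YHYBUPLNT' cursor=9
After op 7 (delete): buf='YHYBUPLNT' cursor=9
After op 8 (right): buf='YHYBUPLNT' cursor=9
After op 9 (delete): buf='YHYBUPLNT' cursor=9
After op 10 (backspace): buf='YHYBUPLN' cursor=8
After op 11 (undo): buf='YHYBUPLNT' cursor=9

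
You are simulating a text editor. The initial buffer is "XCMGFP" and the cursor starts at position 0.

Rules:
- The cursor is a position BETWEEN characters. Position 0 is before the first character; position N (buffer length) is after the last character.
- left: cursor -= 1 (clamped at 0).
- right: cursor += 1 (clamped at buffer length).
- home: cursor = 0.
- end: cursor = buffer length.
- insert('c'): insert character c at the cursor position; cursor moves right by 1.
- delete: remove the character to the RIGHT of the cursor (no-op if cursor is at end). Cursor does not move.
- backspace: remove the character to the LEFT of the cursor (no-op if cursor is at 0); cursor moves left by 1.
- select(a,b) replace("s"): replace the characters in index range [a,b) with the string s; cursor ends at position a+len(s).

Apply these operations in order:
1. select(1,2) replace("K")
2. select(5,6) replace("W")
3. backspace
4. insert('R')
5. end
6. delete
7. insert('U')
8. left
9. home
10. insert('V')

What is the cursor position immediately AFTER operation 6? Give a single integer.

After op 1 (select(1,2) replace("K")): buf='XKMGFP' cursor=2
After op 2 (select(5,6) replace("W")): buf='XKMGFW' cursor=6
After op 3 (backspace): buf='XKMGF' cursor=5
After op 4 (insert('R')): buf='XKMGFR' cursor=6
After op 5 (end): buf='XKMGFR' cursor=6
After op 6 (delete): buf='XKMGFR' cursor=6

Answer: 6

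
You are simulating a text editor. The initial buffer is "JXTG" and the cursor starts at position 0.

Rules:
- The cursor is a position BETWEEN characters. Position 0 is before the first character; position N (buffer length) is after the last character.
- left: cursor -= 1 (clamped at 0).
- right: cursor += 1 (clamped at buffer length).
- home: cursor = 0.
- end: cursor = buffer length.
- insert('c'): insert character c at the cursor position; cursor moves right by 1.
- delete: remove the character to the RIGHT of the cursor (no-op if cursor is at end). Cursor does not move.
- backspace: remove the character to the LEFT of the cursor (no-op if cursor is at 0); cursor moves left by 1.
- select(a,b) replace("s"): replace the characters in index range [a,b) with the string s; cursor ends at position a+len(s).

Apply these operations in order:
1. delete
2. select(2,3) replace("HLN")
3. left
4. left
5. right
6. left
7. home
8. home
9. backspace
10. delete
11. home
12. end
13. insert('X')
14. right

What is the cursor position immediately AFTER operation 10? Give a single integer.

Answer: 0

Derivation:
After op 1 (delete): buf='XTG' cursor=0
After op 2 (select(2,3) replace("HLN")): buf='XTHLN' cursor=5
After op 3 (left): buf='XTHLN' cursor=4
After op 4 (left): buf='XTHLN' cursor=3
After op 5 (right): buf='XTHLN' cursor=4
After op 6 (left): buf='XTHLN' cursor=3
After op 7 (home): buf='XTHLN' cursor=0
After op 8 (home): buf='XTHLN' cursor=0
After op 9 (backspace): buf='XTHLN' cursor=0
After op 10 (delete): buf='THLN' cursor=0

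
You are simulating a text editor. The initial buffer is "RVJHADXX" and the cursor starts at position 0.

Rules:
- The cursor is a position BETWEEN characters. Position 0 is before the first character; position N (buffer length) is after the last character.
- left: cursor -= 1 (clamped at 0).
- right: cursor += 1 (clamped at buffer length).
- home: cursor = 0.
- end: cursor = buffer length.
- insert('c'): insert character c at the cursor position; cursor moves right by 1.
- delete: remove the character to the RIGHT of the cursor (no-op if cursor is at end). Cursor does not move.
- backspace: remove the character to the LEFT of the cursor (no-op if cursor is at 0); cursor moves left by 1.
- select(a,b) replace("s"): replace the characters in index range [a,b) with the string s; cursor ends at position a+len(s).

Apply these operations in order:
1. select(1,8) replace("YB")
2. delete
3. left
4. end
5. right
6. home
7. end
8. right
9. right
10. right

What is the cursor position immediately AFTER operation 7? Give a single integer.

Answer: 3

Derivation:
After op 1 (select(1,8) replace("YB")): buf='RYB' cursor=3
After op 2 (delete): buf='RYB' cursor=3
After op 3 (left): buf='RYB' cursor=2
After op 4 (end): buf='RYB' cursor=3
After op 5 (right): buf='RYB' cursor=3
After op 6 (home): buf='RYB' cursor=0
After op 7 (end): buf='RYB' cursor=3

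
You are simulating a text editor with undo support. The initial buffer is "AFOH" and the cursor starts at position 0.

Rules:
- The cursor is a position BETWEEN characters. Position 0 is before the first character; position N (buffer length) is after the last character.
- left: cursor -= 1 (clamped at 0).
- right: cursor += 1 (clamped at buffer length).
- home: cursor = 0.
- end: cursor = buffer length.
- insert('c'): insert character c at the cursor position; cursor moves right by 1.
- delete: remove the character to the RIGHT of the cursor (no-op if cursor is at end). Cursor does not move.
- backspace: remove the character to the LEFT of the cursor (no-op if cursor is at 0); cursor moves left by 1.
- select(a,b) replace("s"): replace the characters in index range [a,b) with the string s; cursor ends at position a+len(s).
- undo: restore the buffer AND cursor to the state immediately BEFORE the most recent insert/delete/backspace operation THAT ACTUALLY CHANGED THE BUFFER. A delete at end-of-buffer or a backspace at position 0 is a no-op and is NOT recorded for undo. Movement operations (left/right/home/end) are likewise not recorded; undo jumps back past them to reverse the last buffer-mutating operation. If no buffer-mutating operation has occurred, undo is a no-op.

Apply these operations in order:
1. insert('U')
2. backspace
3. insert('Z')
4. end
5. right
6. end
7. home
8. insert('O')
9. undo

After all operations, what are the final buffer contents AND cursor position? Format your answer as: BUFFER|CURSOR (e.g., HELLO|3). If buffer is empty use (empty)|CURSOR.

After op 1 (insert('U')): buf='UAFOH' cursor=1
After op 2 (backspace): buf='AFOH' cursor=0
After op 3 (insert('Z')): buf='ZAFOH' cursor=1
After op 4 (end): buf='ZAFOH' cursor=5
After op 5 (right): buf='ZAFOH' cursor=5
After op 6 (end): buf='ZAFOH' cursor=5
After op 7 (home): buf='ZAFOH' cursor=0
After op 8 (insert('O')): buf='OZAFOH' cursor=1
After op 9 (undo): buf='ZAFOH' cursor=0

Answer: ZAFOH|0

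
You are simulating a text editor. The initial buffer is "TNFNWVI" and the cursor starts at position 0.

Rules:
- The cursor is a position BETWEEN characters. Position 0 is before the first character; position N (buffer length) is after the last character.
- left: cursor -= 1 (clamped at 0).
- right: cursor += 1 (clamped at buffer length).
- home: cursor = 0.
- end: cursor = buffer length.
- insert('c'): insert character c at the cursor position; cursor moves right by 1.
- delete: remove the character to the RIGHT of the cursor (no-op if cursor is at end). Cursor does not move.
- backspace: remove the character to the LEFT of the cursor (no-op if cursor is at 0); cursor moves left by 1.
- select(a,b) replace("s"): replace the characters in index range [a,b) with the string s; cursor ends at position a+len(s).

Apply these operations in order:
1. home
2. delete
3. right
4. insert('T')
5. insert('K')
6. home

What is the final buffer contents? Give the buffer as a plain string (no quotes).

Answer: NTKFNWVI

Derivation:
After op 1 (home): buf='TNFNWVI' cursor=0
After op 2 (delete): buf='NFNWVI' cursor=0
After op 3 (right): buf='NFNWVI' cursor=1
After op 4 (insert('T')): buf='NTFNWVI' cursor=2
After op 5 (insert('K')): buf='NTKFNWVI' cursor=3
After op 6 (home): buf='NTKFNWVI' cursor=0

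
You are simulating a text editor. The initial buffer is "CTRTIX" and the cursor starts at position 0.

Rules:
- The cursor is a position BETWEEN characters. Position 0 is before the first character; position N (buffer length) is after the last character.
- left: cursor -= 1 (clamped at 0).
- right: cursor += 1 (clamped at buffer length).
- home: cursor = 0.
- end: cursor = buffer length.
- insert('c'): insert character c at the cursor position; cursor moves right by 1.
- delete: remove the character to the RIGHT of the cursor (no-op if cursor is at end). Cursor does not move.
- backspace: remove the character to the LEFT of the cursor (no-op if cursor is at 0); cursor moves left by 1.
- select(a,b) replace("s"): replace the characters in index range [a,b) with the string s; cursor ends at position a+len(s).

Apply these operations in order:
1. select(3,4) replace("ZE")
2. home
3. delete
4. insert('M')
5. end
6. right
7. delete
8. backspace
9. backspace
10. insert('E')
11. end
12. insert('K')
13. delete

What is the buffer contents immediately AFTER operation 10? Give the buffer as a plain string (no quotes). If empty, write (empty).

Answer: MTRZEE

Derivation:
After op 1 (select(3,4) replace("ZE")): buf='CTRZEIX' cursor=5
After op 2 (home): buf='CTRZEIX' cursor=0
After op 3 (delete): buf='TRZEIX' cursor=0
After op 4 (insert('M')): buf='MTRZEIX' cursor=1
After op 5 (end): buf='MTRZEIX' cursor=7
After op 6 (right): buf='MTRZEIX' cursor=7
After op 7 (delete): buf='MTRZEIX' cursor=7
After op 8 (backspace): buf='MTRZEI' cursor=6
After op 9 (backspace): buf='MTRZE' cursor=5
After op 10 (insert('E')): buf='MTRZEE' cursor=6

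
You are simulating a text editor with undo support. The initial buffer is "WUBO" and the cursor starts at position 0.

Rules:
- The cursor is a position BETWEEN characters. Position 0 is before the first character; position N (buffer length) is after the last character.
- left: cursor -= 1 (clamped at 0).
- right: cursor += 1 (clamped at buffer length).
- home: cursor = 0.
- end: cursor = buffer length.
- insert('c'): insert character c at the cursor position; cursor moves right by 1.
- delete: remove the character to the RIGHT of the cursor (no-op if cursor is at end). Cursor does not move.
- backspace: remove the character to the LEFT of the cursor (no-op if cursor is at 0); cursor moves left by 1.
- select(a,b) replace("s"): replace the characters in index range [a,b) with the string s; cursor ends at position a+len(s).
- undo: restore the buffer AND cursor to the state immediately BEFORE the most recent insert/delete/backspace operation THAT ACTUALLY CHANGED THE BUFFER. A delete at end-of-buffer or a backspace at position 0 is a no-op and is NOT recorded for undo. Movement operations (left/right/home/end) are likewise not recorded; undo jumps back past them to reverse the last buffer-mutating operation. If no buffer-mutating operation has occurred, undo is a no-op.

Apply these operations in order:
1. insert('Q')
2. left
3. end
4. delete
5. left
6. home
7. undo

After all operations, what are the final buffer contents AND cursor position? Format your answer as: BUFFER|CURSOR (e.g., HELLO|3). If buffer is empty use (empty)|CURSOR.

After op 1 (insert('Q')): buf='QWUBO' cursor=1
After op 2 (left): buf='QWUBO' cursor=0
After op 3 (end): buf='QWUBO' cursor=5
After op 4 (delete): buf='QWUBO' cursor=5
After op 5 (left): buf='QWUBO' cursor=4
After op 6 (home): buf='QWUBO' cursor=0
After op 7 (undo): buf='WUBO' cursor=0

Answer: WUBO|0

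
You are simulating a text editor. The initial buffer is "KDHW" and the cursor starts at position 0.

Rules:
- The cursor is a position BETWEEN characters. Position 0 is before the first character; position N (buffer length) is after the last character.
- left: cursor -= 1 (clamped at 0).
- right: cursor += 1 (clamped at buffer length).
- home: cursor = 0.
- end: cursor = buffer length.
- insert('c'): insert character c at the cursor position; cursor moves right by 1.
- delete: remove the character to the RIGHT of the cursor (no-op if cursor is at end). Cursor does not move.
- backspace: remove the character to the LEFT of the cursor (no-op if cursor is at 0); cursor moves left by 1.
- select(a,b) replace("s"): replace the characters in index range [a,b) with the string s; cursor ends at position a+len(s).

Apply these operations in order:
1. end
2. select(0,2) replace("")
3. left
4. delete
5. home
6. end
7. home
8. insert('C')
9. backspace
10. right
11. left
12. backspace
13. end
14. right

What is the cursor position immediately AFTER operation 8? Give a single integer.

After op 1 (end): buf='KDHW' cursor=4
After op 2 (select(0,2) replace("")): buf='HW' cursor=0
After op 3 (left): buf='HW' cursor=0
After op 4 (delete): buf='W' cursor=0
After op 5 (home): buf='W' cursor=0
After op 6 (end): buf='W' cursor=1
After op 7 (home): buf='W' cursor=0
After op 8 (insert('C')): buf='CW' cursor=1

Answer: 1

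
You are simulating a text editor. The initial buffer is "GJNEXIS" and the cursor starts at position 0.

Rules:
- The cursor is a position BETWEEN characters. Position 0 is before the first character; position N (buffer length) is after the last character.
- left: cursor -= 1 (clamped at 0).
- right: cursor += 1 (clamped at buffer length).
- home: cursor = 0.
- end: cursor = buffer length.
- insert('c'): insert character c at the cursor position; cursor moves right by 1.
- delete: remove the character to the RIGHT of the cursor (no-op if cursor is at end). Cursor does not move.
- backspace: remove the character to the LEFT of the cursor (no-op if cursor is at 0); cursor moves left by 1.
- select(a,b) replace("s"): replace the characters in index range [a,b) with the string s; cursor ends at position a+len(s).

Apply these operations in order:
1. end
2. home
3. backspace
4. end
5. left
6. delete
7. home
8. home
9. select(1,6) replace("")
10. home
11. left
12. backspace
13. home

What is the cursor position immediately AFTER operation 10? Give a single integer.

Answer: 0

Derivation:
After op 1 (end): buf='GJNEXIS' cursor=7
After op 2 (home): buf='GJNEXIS' cursor=0
After op 3 (backspace): buf='GJNEXIS' cursor=0
After op 4 (end): buf='GJNEXIS' cursor=7
After op 5 (left): buf='GJNEXIS' cursor=6
After op 6 (delete): buf='GJNEXI' cursor=6
After op 7 (home): buf='GJNEXI' cursor=0
After op 8 (home): buf='GJNEXI' cursor=0
After op 9 (select(1,6) replace("")): buf='G' cursor=1
After op 10 (home): buf='G' cursor=0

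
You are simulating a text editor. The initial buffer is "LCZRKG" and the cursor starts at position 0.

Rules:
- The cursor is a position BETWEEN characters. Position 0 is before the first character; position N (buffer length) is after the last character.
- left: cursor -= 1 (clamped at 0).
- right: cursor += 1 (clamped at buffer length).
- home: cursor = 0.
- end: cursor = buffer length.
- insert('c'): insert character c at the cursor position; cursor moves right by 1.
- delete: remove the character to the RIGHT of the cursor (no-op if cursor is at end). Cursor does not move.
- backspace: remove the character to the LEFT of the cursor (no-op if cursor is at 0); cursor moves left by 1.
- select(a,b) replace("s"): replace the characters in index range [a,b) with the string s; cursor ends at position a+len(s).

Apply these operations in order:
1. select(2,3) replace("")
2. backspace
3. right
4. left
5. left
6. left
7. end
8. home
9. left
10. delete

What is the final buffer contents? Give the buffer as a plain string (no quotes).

After op 1 (select(2,3) replace("")): buf='LCRKG' cursor=2
After op 2 (backspace): buf='LRKG' cursor=1
After op 3 (right): buf='LRKG' cursor=2
After op 4 (left): buf='LRKG' cursor=1
After op 5 (left): buf='LRKG' cursor=0
After op 6 (left): buf='LRKG' cursor=0
After op 7 (end): buf='LRKG' cursor=4
After op 8 (home): buf='LRKG' cursor=0
After op 9 (left): buf='LRKG' cursor=0
After op 10 (delete): buf='RKG' cursor=0

Answer: RKG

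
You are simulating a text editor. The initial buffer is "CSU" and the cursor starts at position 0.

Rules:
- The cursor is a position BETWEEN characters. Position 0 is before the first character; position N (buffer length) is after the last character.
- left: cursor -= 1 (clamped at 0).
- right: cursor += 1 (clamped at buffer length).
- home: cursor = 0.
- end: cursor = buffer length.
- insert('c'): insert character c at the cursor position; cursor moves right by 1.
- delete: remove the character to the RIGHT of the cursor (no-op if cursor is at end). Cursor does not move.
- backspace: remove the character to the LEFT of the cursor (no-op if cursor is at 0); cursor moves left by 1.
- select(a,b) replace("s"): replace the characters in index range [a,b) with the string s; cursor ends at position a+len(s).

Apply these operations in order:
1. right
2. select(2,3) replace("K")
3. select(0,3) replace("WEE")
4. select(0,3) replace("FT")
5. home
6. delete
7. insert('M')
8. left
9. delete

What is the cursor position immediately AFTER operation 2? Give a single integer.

After op 1 (right): buf='CSU' cursor=1
After op 2 (select(2,3) replace("K")): buf='CSK' cursor=3

Answer: 3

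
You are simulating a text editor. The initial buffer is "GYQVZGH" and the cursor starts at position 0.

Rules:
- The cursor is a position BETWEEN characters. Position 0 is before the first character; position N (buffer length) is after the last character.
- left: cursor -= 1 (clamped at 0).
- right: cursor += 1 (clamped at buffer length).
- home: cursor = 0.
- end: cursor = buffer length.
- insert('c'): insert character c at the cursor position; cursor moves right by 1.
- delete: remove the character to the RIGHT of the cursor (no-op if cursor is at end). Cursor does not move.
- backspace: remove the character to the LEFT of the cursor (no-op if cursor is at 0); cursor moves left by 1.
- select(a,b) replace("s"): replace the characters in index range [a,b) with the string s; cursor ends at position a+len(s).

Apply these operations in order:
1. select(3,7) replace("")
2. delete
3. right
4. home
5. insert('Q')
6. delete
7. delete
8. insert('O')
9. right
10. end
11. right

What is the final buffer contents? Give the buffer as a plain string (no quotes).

Answer: QOQ

Derivation:
After op 1 (select(3,7) replace("")): buf='GYQ' cursor=3
After op 2 (delete): buf='GYQ' cursor=3
After op 3 (right): buf='GYQ' cursor=3
After op 4 (home): buf='GYQ' cursor=0
After op 5 (insert('Q')): buf='QGYQ' cursor=1
After op 6 (delete): buf='QYQ' cursor=1
After op 7 (delete): buf='QQ' cursor=1
After op 8 (insert('O')): buf='QOQ' cursor=2
After op 9 (right): buf='QOQ' cursor=3
After op 10 (end): buf='QOQ' cursor=3
After op 11 (right): buf='QOQ' cursor=3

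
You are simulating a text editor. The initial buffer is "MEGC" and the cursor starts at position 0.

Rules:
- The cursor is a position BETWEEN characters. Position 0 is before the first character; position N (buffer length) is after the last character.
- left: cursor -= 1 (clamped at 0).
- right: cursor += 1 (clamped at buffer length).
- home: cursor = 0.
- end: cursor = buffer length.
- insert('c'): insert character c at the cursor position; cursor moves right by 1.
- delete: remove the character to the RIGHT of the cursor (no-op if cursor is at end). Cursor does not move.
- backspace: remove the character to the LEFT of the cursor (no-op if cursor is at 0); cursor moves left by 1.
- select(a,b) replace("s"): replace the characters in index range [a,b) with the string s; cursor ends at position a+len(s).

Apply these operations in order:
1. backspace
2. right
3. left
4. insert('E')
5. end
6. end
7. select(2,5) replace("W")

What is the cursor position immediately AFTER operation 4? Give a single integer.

Answer: 1

Derivation:
After op 1 (backspace): buf='MEGC' cursor=0
After op 2 (right): buf='MEGC' cursor=1
After op 3 (left): buf='MEGC' cursor=0
After op 4 (insert('E')): buf='EMEGC' cursor=1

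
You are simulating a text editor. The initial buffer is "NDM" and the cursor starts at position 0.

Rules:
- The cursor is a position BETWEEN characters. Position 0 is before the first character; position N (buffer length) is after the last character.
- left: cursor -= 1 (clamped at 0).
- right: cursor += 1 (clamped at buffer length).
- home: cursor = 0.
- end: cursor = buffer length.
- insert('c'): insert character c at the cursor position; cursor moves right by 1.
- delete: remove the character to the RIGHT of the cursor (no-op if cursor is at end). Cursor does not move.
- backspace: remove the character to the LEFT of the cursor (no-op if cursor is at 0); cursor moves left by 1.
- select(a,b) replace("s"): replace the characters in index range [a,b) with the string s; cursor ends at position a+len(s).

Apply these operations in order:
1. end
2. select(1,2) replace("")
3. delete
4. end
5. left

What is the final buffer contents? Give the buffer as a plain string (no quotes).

After op 1 (end): buf='NDM' cursor=3
After op 2 (select(1,2) replace("")): buf='NM' cursor=1
After op 3 (delete): buf='N' cursor=1
After op 4 (end): buf='N' cursor=1
After op 5 (left): buf='N' cursor=0

Answer: N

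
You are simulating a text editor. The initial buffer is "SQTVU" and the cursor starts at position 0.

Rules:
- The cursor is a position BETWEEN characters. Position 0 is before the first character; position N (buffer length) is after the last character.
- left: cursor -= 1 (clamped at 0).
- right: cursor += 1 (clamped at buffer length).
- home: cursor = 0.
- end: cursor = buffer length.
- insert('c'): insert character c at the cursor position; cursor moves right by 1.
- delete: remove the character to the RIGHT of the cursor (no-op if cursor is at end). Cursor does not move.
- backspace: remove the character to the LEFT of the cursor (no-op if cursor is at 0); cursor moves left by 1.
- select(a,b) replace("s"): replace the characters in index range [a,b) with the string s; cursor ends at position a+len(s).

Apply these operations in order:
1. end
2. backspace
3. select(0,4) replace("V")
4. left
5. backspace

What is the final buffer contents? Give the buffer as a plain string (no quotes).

After op 1 (end): buf='SQTVU' cursor=5
After op 2 (backspace): buf='SQTV' cursor=4
After op 3 (select(0,4) replace("V")): buf='V' cursor=1
After op 4 (left): buf='V' cursor=0
After op 5 (backspace): buf='V' cursor=0

Answer: V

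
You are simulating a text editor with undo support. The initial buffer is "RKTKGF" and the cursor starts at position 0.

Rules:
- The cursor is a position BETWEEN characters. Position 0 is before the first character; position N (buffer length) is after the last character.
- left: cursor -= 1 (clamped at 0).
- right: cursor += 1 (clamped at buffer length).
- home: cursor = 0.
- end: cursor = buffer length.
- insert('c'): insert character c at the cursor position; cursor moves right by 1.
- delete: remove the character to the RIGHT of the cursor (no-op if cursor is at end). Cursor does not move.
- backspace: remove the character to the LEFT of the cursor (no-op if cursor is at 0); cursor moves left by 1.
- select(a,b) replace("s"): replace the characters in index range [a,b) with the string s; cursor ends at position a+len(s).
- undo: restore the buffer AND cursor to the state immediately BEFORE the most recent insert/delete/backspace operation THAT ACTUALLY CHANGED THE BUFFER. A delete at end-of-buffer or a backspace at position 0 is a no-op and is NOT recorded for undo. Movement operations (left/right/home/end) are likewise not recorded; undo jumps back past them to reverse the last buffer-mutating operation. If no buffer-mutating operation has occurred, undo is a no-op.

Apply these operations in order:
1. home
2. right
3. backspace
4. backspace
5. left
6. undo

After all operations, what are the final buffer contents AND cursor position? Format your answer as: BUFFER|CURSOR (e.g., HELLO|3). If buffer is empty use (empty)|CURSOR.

After op 1 (home): buf='RKTKGF' cursor=0
After op 2 (right): buf='RKTKGF' cursor=1
After op 3 (backspace): buf='KTKGF' cursor=0
After op 4 (backspace): buf='KTKGF' cursor=0
After op 5 (left): buf='KTKGF' cursor=0
After op 6 (undo): buf='RKTKGF' cursor=1

Answer: RKTKGF|1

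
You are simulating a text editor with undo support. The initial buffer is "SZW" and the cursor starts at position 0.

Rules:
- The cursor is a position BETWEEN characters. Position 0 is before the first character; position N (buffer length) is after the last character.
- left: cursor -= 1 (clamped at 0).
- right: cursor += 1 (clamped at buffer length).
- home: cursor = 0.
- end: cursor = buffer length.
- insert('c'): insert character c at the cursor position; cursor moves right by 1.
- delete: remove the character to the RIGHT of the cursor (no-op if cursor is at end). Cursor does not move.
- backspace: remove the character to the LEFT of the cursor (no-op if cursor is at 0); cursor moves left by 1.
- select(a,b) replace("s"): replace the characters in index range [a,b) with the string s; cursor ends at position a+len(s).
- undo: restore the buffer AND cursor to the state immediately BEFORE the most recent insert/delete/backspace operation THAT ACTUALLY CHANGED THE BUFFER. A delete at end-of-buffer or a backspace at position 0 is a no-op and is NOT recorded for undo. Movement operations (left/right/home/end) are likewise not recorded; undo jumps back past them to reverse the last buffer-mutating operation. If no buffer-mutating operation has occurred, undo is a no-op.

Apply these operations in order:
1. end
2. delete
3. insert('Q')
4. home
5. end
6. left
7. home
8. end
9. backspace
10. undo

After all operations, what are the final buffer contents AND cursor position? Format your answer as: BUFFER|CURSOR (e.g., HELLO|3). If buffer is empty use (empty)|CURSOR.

After op 1 (end): buf='SZW' cursor=3
After op 2 (delete): buf='SZW' cursor=3
After op 3 (insert('Q')): buf='SZWQ' cursor=4
After op 4 (home): buf='SZWQ' cursor=0
After op 5 (end): buf='SZWQ' cursor=4
After op 6 (left): buf='SZWQ' cursor=3
After op 7 (home): buf='SZWQ' cursor=0
After op 8 (end): buf='SZWQ' cursor=4
After op 9 (backspace): buf='SZW' cursor=3
After op 10 (undo): buf='SZWQ' cursor=4

Answer: SZWQ|4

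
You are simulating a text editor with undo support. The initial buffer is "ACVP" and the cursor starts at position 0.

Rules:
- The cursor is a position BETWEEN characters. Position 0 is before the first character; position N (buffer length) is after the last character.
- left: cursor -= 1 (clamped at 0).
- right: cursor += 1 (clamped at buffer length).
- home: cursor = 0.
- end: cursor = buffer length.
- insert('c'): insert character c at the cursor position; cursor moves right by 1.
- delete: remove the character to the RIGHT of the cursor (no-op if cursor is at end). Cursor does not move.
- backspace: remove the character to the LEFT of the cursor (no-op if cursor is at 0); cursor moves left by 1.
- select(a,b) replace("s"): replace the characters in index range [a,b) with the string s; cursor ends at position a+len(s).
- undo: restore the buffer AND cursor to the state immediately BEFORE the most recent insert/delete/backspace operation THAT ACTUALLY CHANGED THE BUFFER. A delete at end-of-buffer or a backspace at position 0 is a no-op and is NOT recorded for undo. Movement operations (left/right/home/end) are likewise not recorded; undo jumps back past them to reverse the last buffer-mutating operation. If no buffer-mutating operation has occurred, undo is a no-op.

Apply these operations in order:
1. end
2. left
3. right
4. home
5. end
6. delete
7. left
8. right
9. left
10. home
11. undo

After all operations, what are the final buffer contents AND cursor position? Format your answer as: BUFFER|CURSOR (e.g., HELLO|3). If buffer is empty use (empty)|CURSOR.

After op 1 (end): buf='ACVP' cursor=4
After op 2 (left): buf='ACVP' cursor=3
After op 3 (right): buf='ACVP' cursor=4
After op 4 (home): buf='ACVP' cursor=0
After op 5 (end): buf='ACVP' cursor=4
After op 6 (delete): buf='ACVP' cursor=4
After op 7 (left): buf='ACVP' cursor=3
After op 8 (right): buf='ACVP' cursor=4
After op 9 (left): buf='ACVP' cursor=3
After op 10 (home): buf='ACVP' cursor=0
After op 11 (undo): buf='ACVP' cursor=0

Answer: ACVP|0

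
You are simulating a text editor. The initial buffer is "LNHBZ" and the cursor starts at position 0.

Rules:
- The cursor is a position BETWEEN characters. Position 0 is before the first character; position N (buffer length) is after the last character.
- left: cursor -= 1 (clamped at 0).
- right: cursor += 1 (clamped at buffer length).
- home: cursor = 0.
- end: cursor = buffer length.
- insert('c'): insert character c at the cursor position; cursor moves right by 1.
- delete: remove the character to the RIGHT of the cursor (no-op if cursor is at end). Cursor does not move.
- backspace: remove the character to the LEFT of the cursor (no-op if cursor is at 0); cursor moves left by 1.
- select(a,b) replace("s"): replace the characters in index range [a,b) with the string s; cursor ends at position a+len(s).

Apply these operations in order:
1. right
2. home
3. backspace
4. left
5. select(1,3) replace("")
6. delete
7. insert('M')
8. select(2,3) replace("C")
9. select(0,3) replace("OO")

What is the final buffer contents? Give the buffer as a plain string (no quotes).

After op 1 (right): buf='LNHBZ' cursor=1
After op 2 (home): buf='LNHBZ' cursor=0
After op 3 (backspace): buf='LNHBZ' cursor=0
After op 4 (left): buf='LNHBZ' cursor=0
After op 5 (select(1,3) replace("")): buf='LBZ' cursor=1
After op 6 (delete): buf='LZ' cursor=1
After op 7 (insert('M')): buf='LMZ' cursor=2
After op 8 (select(2,3) replace("C")): buf='LMC' cursor=3
After op 9 (select(0,3) replace("OO")): buf='OO' cursor=2

Answer: OO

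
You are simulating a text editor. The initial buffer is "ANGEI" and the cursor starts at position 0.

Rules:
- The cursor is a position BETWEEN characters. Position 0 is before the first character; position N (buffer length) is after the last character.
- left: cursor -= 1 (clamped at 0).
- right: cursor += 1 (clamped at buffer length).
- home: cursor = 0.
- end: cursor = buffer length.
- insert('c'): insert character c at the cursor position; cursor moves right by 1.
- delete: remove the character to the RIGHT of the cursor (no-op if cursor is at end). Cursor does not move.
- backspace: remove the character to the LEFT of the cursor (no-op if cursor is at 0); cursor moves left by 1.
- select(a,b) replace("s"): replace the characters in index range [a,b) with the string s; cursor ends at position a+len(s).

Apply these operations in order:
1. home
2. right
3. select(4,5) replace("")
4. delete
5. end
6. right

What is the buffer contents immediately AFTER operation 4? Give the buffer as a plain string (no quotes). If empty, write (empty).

After op 1 (home): buf='ANGEI' cursor=0
After op 2 (right): buf='ANGEI' cursor=1
After op 3 (select(4,5) replace("")): buf='ANGE' cursor=4
After op 4 (delete): buf='ANGE' cursor=4

Answer: ANGE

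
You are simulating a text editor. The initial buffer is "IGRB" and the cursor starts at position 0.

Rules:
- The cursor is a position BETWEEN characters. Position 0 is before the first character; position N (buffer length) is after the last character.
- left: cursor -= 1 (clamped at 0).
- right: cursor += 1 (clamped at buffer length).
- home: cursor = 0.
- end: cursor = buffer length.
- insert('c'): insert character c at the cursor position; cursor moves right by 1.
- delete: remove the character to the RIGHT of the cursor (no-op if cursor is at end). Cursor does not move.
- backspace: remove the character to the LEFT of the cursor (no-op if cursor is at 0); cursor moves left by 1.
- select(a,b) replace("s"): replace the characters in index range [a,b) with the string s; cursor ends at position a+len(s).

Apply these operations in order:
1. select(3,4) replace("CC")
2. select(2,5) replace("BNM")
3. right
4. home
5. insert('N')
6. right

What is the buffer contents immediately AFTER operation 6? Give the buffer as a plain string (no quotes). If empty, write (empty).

After op 1 (select(3,4) replace("CC")): buf='IGRCC' cursor=5
After op 2 (select(2,5) replace("BNM")): buf='IGBNM' cursor=5
After op 3 (right): buf='IGBNM' cursor=5
After op 4 (home): buf='IGBNM' cursor=0
After op 5 (insert('N')): buf='NIGBNM' cursor=1
After op 6 (right): buf='NIGBNM' cursor=2

Answer: NIGBNM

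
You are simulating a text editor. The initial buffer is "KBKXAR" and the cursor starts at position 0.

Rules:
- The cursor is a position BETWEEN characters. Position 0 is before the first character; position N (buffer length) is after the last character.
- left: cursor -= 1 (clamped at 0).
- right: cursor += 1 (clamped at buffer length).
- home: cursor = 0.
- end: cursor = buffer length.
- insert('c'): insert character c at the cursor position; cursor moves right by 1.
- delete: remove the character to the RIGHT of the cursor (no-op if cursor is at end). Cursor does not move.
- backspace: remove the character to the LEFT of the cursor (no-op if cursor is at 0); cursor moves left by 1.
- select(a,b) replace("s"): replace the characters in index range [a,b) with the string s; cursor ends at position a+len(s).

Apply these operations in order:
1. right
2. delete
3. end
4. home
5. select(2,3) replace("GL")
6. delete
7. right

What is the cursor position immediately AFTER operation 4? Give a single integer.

After op 1 (right): buf='KBKXAR' cursor=1
After op 2 (delete): buf='KKXAR' cursor=1
After op 3 (end): buf='KKXAR' cursor=5
After op 4 (home): buf='KKXAR' cursor=0

Answer: 0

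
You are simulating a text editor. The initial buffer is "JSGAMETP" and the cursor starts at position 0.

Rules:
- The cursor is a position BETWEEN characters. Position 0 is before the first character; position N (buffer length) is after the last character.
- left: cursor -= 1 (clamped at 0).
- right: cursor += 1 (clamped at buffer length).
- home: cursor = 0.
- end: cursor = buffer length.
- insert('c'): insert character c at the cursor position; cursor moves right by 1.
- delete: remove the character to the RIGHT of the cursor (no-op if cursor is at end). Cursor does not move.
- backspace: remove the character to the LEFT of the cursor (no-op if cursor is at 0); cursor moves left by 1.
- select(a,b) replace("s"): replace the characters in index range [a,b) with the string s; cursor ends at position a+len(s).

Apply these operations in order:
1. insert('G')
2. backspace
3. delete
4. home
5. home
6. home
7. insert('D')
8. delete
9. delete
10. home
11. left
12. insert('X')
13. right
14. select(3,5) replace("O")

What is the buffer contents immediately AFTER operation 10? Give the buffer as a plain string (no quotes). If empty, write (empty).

Answer: DAMETP

Derivation:
After op 1 (insert('G')): buf='GJSGAMETP' cursor=1
After op 2 (backspace): buf='JSGAMETP' cursor=0
After op 3 (delete): buf='SGAMETP' cursor=0
After op 4 (home): buf='SGAMETP' cursor=0
After op 5 (home): buf='SGAMETP' cursor=0
After op 6 (home): buf='SGAMETP' cursor=0
After op 7 (insert('D')): buf='DSGAMETP' cursor=1
After op 8 (delete): buf='DGAMETP' cursor=1
After op 9 (delete): buf='DAMETP' cursor=1
After op 10 (home): buf='DAMETP' cursor=0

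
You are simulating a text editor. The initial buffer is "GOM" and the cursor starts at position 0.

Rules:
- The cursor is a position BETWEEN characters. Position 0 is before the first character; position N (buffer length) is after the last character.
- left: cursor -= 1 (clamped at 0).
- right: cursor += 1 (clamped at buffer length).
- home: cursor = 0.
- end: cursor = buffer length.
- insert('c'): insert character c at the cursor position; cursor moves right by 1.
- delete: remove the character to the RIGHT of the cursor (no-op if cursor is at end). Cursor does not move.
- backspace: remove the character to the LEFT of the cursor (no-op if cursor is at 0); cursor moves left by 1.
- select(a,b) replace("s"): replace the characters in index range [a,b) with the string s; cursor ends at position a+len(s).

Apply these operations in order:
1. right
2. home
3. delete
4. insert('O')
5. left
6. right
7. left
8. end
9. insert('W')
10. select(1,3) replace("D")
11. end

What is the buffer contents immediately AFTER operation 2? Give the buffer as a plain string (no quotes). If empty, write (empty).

Answer: GOM

Derivation:
After op 1 (right): buf='GOM' cursor=1
After op 2 (home): buf='GOM' cursor=0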